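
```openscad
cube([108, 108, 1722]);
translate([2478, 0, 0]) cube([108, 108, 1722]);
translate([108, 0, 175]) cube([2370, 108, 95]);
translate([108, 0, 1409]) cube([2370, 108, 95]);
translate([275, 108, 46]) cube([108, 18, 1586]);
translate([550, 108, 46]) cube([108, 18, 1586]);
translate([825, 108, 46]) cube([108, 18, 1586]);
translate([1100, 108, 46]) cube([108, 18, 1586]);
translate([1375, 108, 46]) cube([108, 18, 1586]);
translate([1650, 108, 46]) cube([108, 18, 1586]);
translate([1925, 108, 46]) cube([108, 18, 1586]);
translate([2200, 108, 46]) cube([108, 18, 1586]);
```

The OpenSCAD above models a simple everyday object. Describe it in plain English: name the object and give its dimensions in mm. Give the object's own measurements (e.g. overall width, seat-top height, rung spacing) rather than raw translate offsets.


A fence section. Two 108×108 mm posts, 1722 mm tall, stand on the floor with a clear span of 2370 mm between their inner faces. Two horizontal rails of 108×95 mm section span the gap between the posts with their undersides at z = 175 mm and z = 1409 mm, flush with the posts' −y face. 8 pickets, each 108 mm wide, 18 mm thick and 1586 mm tall, are fixed to the +y face of the rails with their bottoms at z = 46 mm, spaced across the span with a 167 mm gap after the −x post and between neighbouring pickets, with 170 mm left before the +x post.


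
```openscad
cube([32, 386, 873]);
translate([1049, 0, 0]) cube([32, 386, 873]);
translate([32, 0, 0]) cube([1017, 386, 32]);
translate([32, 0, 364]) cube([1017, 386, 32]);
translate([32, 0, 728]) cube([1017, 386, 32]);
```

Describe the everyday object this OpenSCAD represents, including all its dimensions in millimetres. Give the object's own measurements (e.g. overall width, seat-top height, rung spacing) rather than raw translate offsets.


An open bookshelf. Two side panels, each 32 mm thick, 386 mm deep and 873 mm tall, stand 1081 mm apart (outside-to-outside). Between them sit 3 shelves, each 32 mm thick and 386 mm deep, spanning the full gap between the sides. The bottom shelf rests on the floor (its underside at z = 0) and the clear gap between one shelf's top and the next shelf's underside is 332 mm.


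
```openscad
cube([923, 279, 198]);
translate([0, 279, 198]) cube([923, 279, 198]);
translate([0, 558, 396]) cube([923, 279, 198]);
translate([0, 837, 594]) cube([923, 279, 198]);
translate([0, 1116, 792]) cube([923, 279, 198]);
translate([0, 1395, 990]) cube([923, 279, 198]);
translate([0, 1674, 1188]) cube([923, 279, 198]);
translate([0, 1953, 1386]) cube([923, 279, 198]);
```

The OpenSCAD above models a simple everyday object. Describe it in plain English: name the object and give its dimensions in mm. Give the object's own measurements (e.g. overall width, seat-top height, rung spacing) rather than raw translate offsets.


A straight staircase of 8 solid steps. Each step is 923 mm wide (x), 279 mm deep (y, the going) and 198 mm tall (the rise). The first step rests on the floor; each subsequent step sits one going further in +y and one rise higher in +z, directly behind and above the previous step with no overlap.


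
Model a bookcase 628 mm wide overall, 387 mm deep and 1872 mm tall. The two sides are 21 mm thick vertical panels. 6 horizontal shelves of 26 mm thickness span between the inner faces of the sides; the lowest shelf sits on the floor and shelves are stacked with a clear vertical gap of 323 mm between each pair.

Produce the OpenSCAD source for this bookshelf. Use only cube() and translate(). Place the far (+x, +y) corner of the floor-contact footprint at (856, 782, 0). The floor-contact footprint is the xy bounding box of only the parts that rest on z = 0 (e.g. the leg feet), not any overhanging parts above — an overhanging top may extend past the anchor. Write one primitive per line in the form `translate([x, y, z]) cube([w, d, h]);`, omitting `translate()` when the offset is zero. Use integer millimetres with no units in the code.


translate([228, 395, 0]) cube([21, 387, 1872]);
translate([835, 395, 0]) cube([21, 387, 1872]);
translate([249, 395, 0]) cube([586, 387, 26]);
translate([249, 395, 349]) cube([586, 387, 26]);
translate([249, 395, 698]) cube([586, 387, 26]);
translate([249, 395, 1047]) cube([586, 387, 26]);
translate([249, 395, 1396]) cube([586, 387, 26]);
translate([249, 395, 1745]) cube([586, 387, 26]);


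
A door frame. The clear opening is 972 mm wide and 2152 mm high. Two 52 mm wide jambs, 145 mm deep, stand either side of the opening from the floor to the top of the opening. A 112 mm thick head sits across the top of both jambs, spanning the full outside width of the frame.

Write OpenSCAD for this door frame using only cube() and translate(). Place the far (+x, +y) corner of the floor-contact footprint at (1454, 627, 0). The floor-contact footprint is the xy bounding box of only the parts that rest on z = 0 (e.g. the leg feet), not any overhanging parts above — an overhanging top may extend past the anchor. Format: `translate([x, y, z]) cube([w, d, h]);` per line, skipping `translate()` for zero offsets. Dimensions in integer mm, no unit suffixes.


translate([378, 482, 0]) cube([52, 145, 2152]);
translate([1402, 482, 0]) cube([52, 145, 2152]);
translate([378, 482, 2152]) cube([1076, 145, 112]);


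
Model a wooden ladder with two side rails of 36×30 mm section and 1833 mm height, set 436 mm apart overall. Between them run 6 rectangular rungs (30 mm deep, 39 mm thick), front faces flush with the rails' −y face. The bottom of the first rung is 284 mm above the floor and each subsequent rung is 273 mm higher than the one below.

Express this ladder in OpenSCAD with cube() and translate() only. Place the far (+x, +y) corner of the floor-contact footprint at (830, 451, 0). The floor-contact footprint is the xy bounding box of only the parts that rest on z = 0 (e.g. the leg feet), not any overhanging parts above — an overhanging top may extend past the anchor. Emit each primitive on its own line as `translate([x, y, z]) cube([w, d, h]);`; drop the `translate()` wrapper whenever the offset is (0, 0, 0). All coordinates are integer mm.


// rung span = 436 - 2*36 = 364
// rung[k] z = 284 + k*273
translate([394, 421, 0]) cube([36, 30, 1833]);
translate([794, 421, 0]) cube([36, 30, 1833]);
translate([430, 421, 284]) cube([364, 30, 39]);
translate([430, 421, 557]) cube([364, 30, 39]);
translate([430, 421, 830]) cube([364, 30, 39]);
translate([430, 421, 1103]) cube([364, 30, 39]);
translate([430, 421, 1376]) cube([364, 30, 39]);
translate([430, 421, 1649]) cube([364, 30, 39]);


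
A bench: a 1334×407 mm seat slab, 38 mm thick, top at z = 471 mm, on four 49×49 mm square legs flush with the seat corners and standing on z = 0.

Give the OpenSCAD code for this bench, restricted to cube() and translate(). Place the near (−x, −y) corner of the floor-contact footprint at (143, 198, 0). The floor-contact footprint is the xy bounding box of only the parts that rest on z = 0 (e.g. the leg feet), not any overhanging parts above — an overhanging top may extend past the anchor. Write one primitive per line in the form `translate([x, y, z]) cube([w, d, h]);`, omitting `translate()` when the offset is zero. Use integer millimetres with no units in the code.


// leg_h = 471 − 38 = 433
translate([143, 198, 433]) cube([1334, 407, 38]);
translate([143, 198, 0]) cube([49, 49, 433]);
translate([143, 556, 0]) cube([49, 49, 433]);
translate([1428, 198, 0]) cube([49, 49, 433]);
translate([1428, 556, 0]) cube([49, 49, 433]);


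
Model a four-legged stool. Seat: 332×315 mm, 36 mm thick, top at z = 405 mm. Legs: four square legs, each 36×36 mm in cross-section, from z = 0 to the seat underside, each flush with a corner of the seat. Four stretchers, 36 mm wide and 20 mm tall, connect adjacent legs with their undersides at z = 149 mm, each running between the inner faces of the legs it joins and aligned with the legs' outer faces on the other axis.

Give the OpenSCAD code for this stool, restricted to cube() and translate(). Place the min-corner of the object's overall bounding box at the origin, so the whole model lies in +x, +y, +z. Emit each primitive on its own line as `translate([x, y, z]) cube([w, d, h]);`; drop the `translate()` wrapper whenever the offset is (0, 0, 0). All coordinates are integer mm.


// leg_h = 405 - 36 = 369
// stretcher span = 332 - 2*36 = 260
translate([0, 0, 369]) cube([332, 315, 36]);
cube([36, 36, 369]);
translate([296, 0, 0]) cube([36, 36, 369]);
translate([0, 279, 0]) cube([36, 36, 369]);
translate([296, 279, 0]) cube([36, 36, 369]);
translate([36, 0, 149]) cube([260, 36, 20]);
translate([36, 279, 149]) cube([260, 36, 20]);
translate([0, 36, 149]) cube([36, 243, 20]);
translate([296, 36, 149]) cube([36, 243, 20]);


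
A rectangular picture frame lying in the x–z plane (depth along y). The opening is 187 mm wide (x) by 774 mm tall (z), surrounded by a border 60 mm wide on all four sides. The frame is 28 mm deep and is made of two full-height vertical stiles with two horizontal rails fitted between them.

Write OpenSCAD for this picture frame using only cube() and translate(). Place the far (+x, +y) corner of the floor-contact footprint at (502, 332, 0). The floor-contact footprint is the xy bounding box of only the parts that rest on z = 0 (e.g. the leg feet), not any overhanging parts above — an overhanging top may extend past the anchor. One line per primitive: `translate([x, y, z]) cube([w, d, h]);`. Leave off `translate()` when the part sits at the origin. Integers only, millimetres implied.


translate([195, 304, 0]) cube([60, 28, 894]);
translate([442, 304, 0]) cube([60, 28, 894]);
translate([255, 304, 0]) cube([187, 28, 60]);
translate([255, 304, 834]) cube([187, 28, 60]);


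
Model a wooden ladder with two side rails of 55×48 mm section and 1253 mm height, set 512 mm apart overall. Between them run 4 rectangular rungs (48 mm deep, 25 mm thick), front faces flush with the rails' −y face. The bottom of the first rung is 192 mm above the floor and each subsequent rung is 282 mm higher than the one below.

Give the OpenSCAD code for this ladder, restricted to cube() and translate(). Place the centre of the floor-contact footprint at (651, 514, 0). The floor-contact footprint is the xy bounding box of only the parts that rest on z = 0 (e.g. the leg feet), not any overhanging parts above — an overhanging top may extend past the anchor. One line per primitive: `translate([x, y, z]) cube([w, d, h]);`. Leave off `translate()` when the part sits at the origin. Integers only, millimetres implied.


translate([395, 490, 0]) cube([55, 48, 1253]);
translate([852, 490, 0]) cube([55, 48, 1253]);
translate([450, 490, 192]) cube([402, 48, 25]);
translate([450, 490, 474]) cube([402, 48, 25]);
translate([450, 490, 756]) cube([402, 48, 25]);
translate([450, 490, 1038]) cube([402, 48, 25]);


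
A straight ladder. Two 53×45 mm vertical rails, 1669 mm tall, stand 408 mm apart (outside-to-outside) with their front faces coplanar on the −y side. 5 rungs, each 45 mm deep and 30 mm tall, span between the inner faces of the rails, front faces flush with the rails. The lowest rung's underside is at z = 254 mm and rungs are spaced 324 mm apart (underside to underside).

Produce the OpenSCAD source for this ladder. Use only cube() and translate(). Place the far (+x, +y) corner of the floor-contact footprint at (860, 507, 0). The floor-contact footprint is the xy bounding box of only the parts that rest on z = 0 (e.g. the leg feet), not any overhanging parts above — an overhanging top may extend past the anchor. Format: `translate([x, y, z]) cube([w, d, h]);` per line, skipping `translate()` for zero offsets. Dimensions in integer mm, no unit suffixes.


// rung span = 408 - 2*53 = 302
// rung[k] z = 254 + k*324
translate([452, 462, 0]) cube([53, 45, 1669]);
translate([807, 462, 0]) cube([53, 45, 1669]);
translate([505, 462, 254]) cube([302, 45, 30]);
translate([505, 462, 578]) cube([302, 45, 30]);
translate([505, 462, 902]) cube([302, 45, 30]);
translate([505, 462, 1226]) cube([302, 45, 30]);
translate([505, 462, 1550]) cube([302, 45, 30]);


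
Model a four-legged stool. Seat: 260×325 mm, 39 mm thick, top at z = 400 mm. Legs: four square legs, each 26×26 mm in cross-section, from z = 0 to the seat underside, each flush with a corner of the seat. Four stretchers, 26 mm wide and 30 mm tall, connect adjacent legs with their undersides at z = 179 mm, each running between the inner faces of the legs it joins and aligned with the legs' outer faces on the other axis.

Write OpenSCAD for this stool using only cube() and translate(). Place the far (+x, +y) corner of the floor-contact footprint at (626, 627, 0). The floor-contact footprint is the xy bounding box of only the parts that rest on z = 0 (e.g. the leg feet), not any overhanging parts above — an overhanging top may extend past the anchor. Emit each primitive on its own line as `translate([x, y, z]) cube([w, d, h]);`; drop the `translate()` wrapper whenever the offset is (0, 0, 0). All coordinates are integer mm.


translate([366, 302, 361]) cube([260, 325, 39]);
translate([366, 302, 0]) cube([26, 26, 361]);
translate([600, 302, 0]) cube([26, 26, 361]);
translate([366, 601, 0]) cube([26, 26, 361]);
translate([600, 601, 0]) cube([26, 26, 361]);
translate([392, 302, 179]) cube([208, 26, 30]);
translate([392, 601, 179]) cube([208, 26, 30]);
translate([366, 328, 179]) cube([26, 273, 30]);
translate([600, 328, 179]) cube([26, 273, 30]);


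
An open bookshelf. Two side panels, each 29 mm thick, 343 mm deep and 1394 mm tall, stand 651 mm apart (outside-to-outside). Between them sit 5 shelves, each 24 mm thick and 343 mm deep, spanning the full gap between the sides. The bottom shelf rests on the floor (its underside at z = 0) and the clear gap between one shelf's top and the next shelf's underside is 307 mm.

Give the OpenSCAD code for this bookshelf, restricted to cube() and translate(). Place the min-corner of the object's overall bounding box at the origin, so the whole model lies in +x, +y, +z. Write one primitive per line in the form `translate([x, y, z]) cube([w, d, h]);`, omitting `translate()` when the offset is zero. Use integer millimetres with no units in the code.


cube([29, 343, 1394]);
translate([622, 0, 0]) cube([29, 343, 1394]);
translate([29, 0, 0]) cube([593, 343, 24]);
translate([29, 0, 331]) cube([593, 343, 24]);
translate([29, 0, 662]) cube([593, 343, 24]);
translate([29, 0, 993]) cube([593, 343, 24]);
translate([29, 0, 1324]) cube([593, 343, 24]);


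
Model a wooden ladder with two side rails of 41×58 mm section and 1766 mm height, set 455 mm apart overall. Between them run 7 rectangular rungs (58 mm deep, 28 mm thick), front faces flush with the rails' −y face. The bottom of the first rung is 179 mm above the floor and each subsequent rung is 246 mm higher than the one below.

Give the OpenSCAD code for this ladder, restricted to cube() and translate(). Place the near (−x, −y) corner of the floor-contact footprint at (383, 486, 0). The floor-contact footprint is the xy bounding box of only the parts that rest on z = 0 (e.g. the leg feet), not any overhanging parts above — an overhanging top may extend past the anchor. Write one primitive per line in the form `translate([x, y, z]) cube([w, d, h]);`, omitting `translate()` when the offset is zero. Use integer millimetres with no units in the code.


// rung span = 455 - 2*41 = 373
// rung[k] z = 179 + k*246
translate([383, 486, 0]) cube([41, 58, 1766]);
translate([797, 486, 0]) cube([41, 58, 1766]);
translate([424, 486, 179]) cube([373, 58, 28]);
translate([424, 486, 425]) cube([373, 58, 28]);
translate([424, 486, 671]) cube([373, 58, 28]);
translate([424, 486, 917]) cube([373, 58, 28]);
translate([424, 486, 1163]) cube([373, 58, 28]);
translate([424, 486, 1409]) cube([373, 58, 28]);
translate([424, 486, 1655]) cube([373, 58, 28]);


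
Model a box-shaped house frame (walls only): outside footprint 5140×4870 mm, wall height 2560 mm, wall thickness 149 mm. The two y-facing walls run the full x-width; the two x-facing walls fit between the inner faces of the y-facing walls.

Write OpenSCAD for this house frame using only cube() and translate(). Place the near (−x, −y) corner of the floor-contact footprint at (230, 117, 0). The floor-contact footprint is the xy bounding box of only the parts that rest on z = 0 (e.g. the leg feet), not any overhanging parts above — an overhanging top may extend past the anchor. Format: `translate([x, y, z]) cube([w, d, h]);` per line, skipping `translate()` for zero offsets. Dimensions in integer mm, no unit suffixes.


translate([230, 117, 0]) cube([5140, 149, 2560]);
translate([230, 4838, 0]) cube([5140, 149, 2560]);
translate([230, 266, 0]) cube([149, 4572, 2560]);
translate([5221, 266, 0]) cube([149, 4572, 2560]);


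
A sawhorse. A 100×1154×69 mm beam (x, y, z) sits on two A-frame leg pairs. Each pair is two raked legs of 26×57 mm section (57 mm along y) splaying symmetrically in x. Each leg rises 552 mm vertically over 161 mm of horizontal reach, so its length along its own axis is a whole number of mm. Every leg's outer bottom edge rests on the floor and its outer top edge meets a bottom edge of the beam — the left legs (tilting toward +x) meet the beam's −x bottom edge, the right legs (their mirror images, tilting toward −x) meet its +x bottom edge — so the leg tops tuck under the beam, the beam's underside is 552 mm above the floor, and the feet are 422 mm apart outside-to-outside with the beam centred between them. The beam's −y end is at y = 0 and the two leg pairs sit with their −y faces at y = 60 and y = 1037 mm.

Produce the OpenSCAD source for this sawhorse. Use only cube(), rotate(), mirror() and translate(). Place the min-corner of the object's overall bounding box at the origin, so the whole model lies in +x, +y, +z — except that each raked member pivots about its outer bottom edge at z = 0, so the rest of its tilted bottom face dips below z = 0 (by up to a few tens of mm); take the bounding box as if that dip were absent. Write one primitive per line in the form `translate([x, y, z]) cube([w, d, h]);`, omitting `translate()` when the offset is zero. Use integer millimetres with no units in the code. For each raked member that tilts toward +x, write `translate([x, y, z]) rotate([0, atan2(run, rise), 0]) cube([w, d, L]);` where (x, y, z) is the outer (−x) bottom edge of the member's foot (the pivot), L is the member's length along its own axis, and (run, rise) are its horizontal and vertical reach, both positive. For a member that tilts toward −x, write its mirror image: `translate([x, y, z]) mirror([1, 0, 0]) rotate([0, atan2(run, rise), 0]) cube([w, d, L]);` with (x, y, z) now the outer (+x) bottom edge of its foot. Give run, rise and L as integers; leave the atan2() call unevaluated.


// leg length = √(161² + 552²) = 575
// right-leg outer foot x = 2·161 + 100 = 422
// beam min-corner = (161, 0, 552)
translate([161, 0, 552]) cube([100, 1154, 69]);
translate([0, 60, 0]) rotate([0, atan2(161, 552), 0]) cube([26, 57, 575]);
translate([422, 60, 0]) mirror([1, 0, 0]) rotate([0, atan2(161, 552), 0]) cube([26, 57, 575]);
translate([0, 1037, 0]) rotate([0, atan2(161, 552), 0]) cube([26, 57, 575]);
translate([422, 1037, 0]) mirror([1, 0, 0]) rotate([0, atan2(161, 552), 0]) cube([26, 57, 575]);


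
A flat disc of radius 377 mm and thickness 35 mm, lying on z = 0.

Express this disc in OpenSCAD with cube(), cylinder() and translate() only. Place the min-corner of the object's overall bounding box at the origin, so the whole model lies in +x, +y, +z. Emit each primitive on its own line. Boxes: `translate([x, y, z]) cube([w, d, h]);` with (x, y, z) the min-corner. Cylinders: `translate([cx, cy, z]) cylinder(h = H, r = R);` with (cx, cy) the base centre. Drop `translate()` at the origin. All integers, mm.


translate([377, 377, 0]) cylinder(h = 35, r = 377);


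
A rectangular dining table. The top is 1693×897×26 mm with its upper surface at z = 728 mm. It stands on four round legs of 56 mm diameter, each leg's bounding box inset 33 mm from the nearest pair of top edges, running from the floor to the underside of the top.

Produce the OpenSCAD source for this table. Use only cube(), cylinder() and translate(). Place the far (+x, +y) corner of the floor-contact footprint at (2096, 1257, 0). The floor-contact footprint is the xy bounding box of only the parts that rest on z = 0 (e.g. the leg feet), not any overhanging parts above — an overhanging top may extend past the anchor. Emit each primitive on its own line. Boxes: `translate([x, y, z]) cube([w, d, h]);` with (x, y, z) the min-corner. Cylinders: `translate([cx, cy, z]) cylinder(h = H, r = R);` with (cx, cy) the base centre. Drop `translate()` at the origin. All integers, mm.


// leg_h = 728 - 26 = 702
translate([436, 393, 702]) cube([1693, 897, 26]);
translate([497, 454, 0]) cylinder(h = 702, r = 28);
translate([2068, 454, 0]) cylinder(h = 702, r = 28);
translate([497, 1229, 0]) cylinder(h = 702, r = 28);
translate([2068, 1229, 0]) cylinder(h = 702, r = 28);


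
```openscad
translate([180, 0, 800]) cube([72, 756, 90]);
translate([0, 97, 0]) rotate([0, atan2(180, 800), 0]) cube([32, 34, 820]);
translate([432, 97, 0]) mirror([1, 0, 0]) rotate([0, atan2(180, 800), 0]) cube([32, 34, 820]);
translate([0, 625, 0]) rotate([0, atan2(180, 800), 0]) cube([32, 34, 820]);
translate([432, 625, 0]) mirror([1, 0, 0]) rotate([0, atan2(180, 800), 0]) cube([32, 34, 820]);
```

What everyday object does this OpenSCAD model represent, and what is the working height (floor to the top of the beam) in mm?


A sawhorse. The overall height is 890 mm.

A beam across two mirrored pairs of raked legs — a sawhorse. The beam's underside is at z = 800 (matching the legs' vertical rise in atan2(180, 800)) and the beam is 90 mm tall, so its top is at 800 + 90 = 890 mm. The raked legs top out at the beam's underside, so that is the highest point.


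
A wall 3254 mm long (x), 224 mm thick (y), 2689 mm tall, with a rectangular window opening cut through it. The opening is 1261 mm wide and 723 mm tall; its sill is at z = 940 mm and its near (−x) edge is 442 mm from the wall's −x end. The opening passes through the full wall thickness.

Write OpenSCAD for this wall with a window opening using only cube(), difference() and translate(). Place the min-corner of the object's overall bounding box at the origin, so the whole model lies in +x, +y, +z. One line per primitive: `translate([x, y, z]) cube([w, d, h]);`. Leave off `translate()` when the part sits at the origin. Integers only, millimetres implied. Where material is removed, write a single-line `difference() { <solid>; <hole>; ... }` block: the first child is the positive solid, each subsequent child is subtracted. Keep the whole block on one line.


difference() { cube([3254, 224, 2689]); translate([442, 0, 940]) cube([1261, 224, 723]); }


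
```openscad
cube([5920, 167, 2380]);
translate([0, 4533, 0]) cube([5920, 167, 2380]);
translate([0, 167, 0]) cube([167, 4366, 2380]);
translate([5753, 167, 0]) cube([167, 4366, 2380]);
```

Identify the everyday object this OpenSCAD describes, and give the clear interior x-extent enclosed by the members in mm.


A house (or room) frame. The interior width is 5586 mm.

Four 2380 mm walls enclosing a rectangle with no floor or roof — a room or house frame. Outside width is 5920 mm and wall thickness is 167 mm, so the interior width is 5920 − 2 × 167 = 5586 mm.


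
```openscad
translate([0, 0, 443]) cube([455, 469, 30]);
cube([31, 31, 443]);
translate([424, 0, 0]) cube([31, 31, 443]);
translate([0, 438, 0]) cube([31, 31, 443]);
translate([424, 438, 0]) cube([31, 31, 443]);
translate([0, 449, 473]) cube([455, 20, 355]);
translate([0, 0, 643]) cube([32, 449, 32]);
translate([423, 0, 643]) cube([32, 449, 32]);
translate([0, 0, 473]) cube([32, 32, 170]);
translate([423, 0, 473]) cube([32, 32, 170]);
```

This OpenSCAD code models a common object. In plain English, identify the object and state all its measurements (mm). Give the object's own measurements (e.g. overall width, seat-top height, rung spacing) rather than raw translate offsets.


A chair. The seat is a 455×469×30 mm slab with its top at z = 473 mm, on four 31×31 mm corner legs (flush with the seat edges, standing on z = 0). A flat backrest 20 mm thick, 355 mm tall, spans the full seat width and rises from the seat top along its +y edge, rear face flush with the rear of the seat. Two armrests of 32×32 mm section run along each side from the seat's front edge to the front of the backrest, top faces 202 mm above the seat top and outer faces flush with the seat's x-edges; a 32×32 mm post under the front of each armrest stands on the seat at the front corner.


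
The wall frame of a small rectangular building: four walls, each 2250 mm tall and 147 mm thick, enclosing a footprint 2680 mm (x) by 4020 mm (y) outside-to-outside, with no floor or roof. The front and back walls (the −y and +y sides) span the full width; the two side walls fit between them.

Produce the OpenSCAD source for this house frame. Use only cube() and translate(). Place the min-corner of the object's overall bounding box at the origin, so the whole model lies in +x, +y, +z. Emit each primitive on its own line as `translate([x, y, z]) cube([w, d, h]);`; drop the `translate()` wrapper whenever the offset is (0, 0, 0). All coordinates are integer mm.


cube([2680, 147, 2250]);
translate([0, 3873, 0]) cube([2680, 147, 2250]);
translate([0, 147, 0]) cube([147, 3726, 2250]);
translate([2533, 147, 0]) cube([147, 3726, 2250]);


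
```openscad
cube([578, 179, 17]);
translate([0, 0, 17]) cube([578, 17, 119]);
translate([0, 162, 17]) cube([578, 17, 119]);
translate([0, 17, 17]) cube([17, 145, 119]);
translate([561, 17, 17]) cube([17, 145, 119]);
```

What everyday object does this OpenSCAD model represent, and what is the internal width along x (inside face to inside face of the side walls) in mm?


An open box. The internal width is 544 mm.

A 578×179 base slab with four walls standing on it — an open box. The base is 578 mm wide and the walls are 17 mm thick, so the internal width is 578 − 2 × 17 = 544 mm.


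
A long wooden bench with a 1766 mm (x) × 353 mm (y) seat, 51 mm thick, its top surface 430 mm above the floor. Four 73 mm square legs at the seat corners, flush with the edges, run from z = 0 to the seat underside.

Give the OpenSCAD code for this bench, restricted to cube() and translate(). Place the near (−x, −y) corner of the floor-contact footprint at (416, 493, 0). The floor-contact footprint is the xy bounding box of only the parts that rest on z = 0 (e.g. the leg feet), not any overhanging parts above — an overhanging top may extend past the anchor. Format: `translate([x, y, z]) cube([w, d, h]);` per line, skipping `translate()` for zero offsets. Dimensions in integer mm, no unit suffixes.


// leg_h = 430 − 51 = 379
translate([416, 493, 379]) cube([1766, 353, 51]);
translate([416, 493, 0]) cube([73, 73, 379]);
translate([416, 773, 0]) cube([73, 73, 379]);
translate([2109, 493, 0]) cube([73, 73, 379]);
translate([2109, 773, 0]) cube([73, 73, 379]);


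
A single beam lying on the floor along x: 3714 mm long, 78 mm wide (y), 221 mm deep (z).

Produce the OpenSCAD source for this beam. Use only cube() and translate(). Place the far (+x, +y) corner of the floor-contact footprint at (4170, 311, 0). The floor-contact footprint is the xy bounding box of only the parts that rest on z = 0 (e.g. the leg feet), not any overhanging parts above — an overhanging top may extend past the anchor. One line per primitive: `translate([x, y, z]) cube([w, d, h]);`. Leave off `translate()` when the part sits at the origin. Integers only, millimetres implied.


translate([456, 233, 0]) cube([3714, 78, 221]);


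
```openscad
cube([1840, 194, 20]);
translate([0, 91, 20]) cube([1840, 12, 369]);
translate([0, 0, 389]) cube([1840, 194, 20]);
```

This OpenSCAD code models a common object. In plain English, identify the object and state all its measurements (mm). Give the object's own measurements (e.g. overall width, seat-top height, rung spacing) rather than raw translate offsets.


An I-beam lying along x, 1840 mm long. Overall section height 409 mm. Two flanges 194 mm wide (y) and 20 mm thick, one on the floor and one at the top; a web 12 mm thick runs between them, centred on the flange width.


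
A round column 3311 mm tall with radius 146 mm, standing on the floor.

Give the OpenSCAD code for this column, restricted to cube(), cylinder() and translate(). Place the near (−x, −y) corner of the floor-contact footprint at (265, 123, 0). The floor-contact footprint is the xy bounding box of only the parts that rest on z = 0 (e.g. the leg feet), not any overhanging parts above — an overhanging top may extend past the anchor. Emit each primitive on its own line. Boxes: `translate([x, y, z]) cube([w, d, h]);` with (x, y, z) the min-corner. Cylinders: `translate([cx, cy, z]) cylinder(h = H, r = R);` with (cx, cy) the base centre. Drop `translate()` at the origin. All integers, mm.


translate([411, 269, 0]) cylinder(h = 3311, r = 146);


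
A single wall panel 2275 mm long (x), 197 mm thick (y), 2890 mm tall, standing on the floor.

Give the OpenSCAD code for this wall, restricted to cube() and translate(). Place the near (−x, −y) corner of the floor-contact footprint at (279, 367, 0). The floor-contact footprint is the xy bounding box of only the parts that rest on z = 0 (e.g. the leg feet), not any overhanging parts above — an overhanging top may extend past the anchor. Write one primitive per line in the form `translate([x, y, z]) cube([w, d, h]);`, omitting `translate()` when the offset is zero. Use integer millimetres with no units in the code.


translate([279, 367, 0]) cube([2275, 197, 2890]);


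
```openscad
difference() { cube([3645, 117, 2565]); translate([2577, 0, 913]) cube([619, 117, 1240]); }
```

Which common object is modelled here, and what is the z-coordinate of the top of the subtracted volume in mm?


A wall with a window opening. The window head height is 2153 mm.

A wall with a rectangular opening subtracted — a window. Sill at z = 913, opening 1240 mm tall, so the head is at 913 + 1240 = 2153 mm.


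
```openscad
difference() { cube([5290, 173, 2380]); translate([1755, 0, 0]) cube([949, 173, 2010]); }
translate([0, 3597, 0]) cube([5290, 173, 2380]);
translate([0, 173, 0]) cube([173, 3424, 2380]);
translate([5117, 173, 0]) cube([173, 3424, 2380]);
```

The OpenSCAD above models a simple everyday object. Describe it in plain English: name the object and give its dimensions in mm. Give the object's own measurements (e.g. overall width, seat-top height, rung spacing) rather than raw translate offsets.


A single room: four walls, each 2380 mm tall and 173 mm thick, enclosing an outside footprint 5290×3770 mm (x × y), no floor or roof. The front and back walls (−y and +y sides) run the full x-width; the side walls fit between their inner faces. A door opening 949 mm wide and 2010 mm tall is cut through the front wall from the floor up, its −x edge 1755 mm from the wall's −x end.


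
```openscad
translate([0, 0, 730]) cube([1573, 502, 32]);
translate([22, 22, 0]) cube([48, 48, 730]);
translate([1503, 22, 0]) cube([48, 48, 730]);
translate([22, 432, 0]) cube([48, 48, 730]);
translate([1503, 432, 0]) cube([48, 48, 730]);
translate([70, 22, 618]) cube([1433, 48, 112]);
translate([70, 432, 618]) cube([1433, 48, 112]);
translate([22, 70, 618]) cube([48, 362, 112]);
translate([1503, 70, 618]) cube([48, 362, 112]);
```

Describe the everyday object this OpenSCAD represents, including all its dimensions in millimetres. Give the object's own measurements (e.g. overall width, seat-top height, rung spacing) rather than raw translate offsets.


A table: top 1573 mm (x) × 502 mm (y), 32 mm thick, upper face at z = 762 mm, on four 48×48 mm square legs, each inset 22 mm from the nearest pair of top edges from z = 0 to the bottom of the top. Four apron rails, 48 mm thick and 112 mm tall, run between adjacent legs with their top edges flush with the underside of the top and their outer faces flush with the legs' outer faces.


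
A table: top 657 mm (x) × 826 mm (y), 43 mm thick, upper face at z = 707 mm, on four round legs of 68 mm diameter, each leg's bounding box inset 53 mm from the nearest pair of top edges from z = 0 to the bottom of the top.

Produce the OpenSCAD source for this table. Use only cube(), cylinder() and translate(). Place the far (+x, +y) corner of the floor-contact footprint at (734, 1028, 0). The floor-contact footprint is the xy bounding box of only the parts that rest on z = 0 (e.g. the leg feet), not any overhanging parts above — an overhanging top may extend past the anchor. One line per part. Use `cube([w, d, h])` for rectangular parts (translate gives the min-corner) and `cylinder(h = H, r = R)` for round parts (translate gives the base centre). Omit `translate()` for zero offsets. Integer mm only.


// leg_h = 707 - 43 = 664
translate([130, 255, 664]) cube([657, 826, 43]);
translate([217, 342, 0]) cylinder(h = 664, r = 34);
translate([700, 342, 0]) cylinder(h = 664, r = 34);
translate([217, 994, 0]) cylinder(h = 664, r = 34);
translate([700, 994, 0]) cylinder(h = 664, r = 34);


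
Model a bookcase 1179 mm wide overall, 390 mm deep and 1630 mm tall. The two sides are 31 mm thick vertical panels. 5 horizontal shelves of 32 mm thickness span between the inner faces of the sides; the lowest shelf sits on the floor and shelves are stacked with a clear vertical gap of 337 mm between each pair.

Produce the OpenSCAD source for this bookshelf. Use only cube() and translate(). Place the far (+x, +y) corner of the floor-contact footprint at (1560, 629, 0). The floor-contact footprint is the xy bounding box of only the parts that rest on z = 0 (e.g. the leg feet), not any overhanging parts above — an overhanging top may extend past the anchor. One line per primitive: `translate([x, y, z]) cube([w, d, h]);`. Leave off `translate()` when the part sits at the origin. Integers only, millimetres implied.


translate([381, 239, 0]) cube([31, 390, 1630]);
translate([1529, 239, 0]) cube([31, 390, 1630]);
translate([412, 239, 0]) cube([1117, 390, 32]);
translate([412, 239, 369]) cube([1117, 390, 32]);
translate([412, 239, 738]) cube([1117, 390, 32]);
translate([412, 239, 1107]) cube([1117, 390, 32]);
translate([412, 239, 1476]) cube([1117, 390, 32]);


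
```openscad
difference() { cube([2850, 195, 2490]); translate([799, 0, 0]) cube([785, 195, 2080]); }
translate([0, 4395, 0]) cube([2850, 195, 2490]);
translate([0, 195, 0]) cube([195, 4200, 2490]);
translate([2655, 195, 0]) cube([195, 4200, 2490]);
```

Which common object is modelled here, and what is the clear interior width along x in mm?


A single room. The interior width is 2460 mm.

Four walls enclosing a rectangle with a door in the front wall — a room. Outside width 2850 minus two 195 mm walls gives 2460 mm.


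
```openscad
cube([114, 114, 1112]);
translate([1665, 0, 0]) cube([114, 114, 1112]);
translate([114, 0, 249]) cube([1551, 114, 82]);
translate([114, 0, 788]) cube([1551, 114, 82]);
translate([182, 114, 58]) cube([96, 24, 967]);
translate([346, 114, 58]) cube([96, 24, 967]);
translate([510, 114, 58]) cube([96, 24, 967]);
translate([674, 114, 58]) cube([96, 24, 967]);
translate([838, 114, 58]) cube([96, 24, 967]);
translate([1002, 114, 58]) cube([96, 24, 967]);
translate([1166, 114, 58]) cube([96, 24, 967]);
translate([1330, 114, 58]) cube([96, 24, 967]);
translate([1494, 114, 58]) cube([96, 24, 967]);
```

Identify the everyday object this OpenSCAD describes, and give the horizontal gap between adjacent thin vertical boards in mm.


A fence section. The picket gap is 68 mm.

Two posts, two rails, 9 pickets — a fence section. Span 1551 mm holds 9 pickets of 96 mm with 10 equal gaps: ⌊(1551 − 9·96) / 10⌋ = 68 mm.


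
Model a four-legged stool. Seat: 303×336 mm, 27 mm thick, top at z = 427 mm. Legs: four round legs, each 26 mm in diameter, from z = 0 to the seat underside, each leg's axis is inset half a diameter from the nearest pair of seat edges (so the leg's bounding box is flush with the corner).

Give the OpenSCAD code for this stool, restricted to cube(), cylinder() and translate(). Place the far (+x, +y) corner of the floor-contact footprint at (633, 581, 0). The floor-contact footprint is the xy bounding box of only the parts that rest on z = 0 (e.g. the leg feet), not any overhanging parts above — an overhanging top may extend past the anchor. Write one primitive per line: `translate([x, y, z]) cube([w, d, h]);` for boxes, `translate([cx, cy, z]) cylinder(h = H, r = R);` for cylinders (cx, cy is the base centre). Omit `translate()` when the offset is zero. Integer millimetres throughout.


translate([330, 245, 400]) cube([303, 336, 27]);
translate([343, 258, 0]) cylinder(h = 400, r = 13);
translate([620, 258, 0]) cylinder(h = 400, r = 13);
translate([343, 568, 0]) cylinder(h = 400, r = 13);
translate([620, 568, 0]) cylinder(h = 400, r = 13);


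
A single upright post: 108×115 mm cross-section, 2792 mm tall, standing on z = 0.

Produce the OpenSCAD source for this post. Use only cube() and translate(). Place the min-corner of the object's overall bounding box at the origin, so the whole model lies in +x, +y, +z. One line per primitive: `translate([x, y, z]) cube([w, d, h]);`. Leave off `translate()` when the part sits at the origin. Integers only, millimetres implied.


cube([108, 115, 2792]);


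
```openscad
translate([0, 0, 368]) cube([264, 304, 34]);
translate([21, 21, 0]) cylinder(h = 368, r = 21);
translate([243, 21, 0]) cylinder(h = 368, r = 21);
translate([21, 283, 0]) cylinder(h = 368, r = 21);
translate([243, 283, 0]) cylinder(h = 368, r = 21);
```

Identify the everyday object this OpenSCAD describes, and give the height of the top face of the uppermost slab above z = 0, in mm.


A stool. The seat height is 402 mm.

A 264×304×34 slab at z = 368 on four corner cylinders — a stool. The seat top is 368 + 34 = 402 mm.


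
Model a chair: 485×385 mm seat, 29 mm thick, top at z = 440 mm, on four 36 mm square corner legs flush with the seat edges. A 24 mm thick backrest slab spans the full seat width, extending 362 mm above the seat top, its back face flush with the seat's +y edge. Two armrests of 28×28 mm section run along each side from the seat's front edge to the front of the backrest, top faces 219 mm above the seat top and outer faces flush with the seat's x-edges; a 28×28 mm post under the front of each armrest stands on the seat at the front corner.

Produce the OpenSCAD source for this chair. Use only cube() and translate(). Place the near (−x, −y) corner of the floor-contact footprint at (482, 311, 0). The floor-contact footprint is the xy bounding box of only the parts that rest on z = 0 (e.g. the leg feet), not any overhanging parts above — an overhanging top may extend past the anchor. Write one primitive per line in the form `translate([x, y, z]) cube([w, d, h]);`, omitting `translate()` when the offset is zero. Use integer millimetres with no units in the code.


translate([482, 311, 411]) cube([485, 385, 29]);
translate([482, 311, 0]) cube([36, 36, 411]);
translate([931, 311, 0]) cube([36, 36, 411]);
translate([482, 660, 0]) cube([36, 36, 411]);
translate([931, 660, 0]) cube([36, 36, 411]);
translate([482, 672, 440]) cube([485, 24, 362]);
translate([482, 311, 631]) cube([28, 361, 28]);
translate([939, 311, 631]) cube([28, 361, 28]);
translate([482, 311, 440]) cube([28, 28, 191]);
translate([939, 311, 440]) cube([28, 28, 191]);


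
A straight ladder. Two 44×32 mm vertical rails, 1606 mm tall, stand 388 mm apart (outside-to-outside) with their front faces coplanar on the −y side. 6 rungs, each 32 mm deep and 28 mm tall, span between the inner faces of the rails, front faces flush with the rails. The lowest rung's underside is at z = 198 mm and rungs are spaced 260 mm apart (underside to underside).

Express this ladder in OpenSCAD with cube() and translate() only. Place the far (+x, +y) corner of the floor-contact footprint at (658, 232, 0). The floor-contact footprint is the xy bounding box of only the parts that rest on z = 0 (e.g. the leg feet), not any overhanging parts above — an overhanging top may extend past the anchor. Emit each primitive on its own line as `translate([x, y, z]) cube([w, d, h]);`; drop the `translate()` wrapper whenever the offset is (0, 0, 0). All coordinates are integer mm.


// rung span = 388 - 2*44 = 300
// rung[k] z = 198 + k*260
translate([270, 200, 0]) cube([44, 32, 1606]);
translate([614, 200, 0]) cube([44, 32, 1606]);
translate([314, 200, 198]) cube([300, 32, 28]);
translate([314, 200, 458]) cube([300, 32, 28]);
translate([314, 200, 718]) cube([300, 32, 28]);
translate([314, 200, 978]) cube([300, 32, 28]);
translate([314, 200, 1238]) cube([300, 32, 28]);
translate([314, 200, 1498]) cube([300, 32, 28]);
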